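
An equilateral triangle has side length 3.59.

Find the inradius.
r = Area/s with s the semi-perimeter.
Area = (√3/4)·3.59² = (√3/4)·12.8881 ≈ 0.433013·12.8881 ≈ 5.58071
s = 3·3.59/2 = 5.385
r ≈ 5.58071/5.385 ≈ 1.03634
(Equivalently r = side/(2√3) = 3.59/3.4641 ≈ 1.03634.)

r = 1.036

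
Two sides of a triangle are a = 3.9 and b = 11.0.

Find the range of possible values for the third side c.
Triangle inequality: |a − b| < c < a + b
|a − b| = |3.9 − 11.0| = 7.1
a + b = 3.9 + 11.0 = 14.9

7.1 < c < 14.9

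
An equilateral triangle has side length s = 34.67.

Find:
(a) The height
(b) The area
(a) The height splits the triangle into two 30-60-90 halves: h = s·√3/2 = 34.67·1.73205/2 ≈ 60.0502/2 ≈ 30.0251
(b) Area = (√3/4)·s² = (√3/4)·34.67² = (√3/4)·1202.0089 ≈ 0.433013·1202.0089 ≈ 520.485

Height = 30.03, Area = 520.5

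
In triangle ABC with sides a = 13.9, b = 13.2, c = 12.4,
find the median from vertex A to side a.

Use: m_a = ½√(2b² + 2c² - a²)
m_a = ½√(2·13.2² + 2·12.4² − 13.9²) = ½√(2·174.24 + 2·153.76 − 193.21) = ½√(348.48 + 307.52 − 193.21) = ½√462.79
√462.79 ≈ 21.5126, so m_a ≈ 10.7563

m_a = 10.76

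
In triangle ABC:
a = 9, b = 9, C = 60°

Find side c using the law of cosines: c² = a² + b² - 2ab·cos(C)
c² = 9² + 9² − 2·9·9·cos(60°)
cos(60°) ≈ 0.5
c² ≈ 81 + 81 − 162·(0.5) ≈ 162 − 81 ≈ 81
c ≈ √81 ≈ 9

c = 9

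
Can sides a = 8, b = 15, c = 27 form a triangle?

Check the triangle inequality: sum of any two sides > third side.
a + b vs c: 8 + 15 = 23 ≤ 27  ✗
a + c vs b: 8 + 27 = 35 > 15  ✓
b + c vs a: 15 + 27 = 42 > 8  ✓

No: 8 + 15 = 23 is not > 27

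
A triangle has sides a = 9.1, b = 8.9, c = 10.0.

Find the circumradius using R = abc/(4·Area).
First find the area with Heron's formula.
s = (9.1 + 8.9 + 10.0)/2 = 14
Area = √(s(s−a)(s−b)(s−c)) = √(14·4.9·5.1·4) ≈ √1399.44 ≈ 37.4091
abc = 9.1·8.9·10.0 = 809.9
R = abc/(4·Area) ≈ 809.9/(4·37.4091) = 809.9/149.636 ≈ 5.41245

R = 5.412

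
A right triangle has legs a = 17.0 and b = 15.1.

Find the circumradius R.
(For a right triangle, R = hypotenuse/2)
Hypotenuse c = √(a² + b²) = √(289 + 228.01) = √517.01 ≈ 22.7379
R = c/2 ≈ 22.7379/2 ≈ 11.3689

R = 11.37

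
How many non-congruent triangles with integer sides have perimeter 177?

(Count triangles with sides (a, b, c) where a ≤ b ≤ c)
Let a ≤ b ≤ c with a + b + c = 177. The only binding inequality is a + b > c, i.e. 177 − c > c, so c < 177/2; and c ≥ 177/3 since c is the largest side.
So 59 ≤ c ≤ 88. For each c, b runs from ⌈(177 − c)/2⌉ up to c (then a = 177 − b − c satisfies 1 ≤ a ≤ b automatically), giving c − ⌈(177 − c)/2⌉ + 1 choices.
Summing over c: 1 + 2 + 4 + 5 + … + 43 + 44  (30 terms, c = 59, …, 88) = 675
Check (closed form: nearest integer to p²/48 for even p, (p+3)²/48 for odd p): (177+3)²/48 = 180²/48 = 32400/48 ≈ 675.00 → 675

675 triangles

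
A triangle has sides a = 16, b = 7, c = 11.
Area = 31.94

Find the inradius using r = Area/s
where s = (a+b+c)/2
s = (16 + 7 + 11)/2 = 34/2 = 17
r = Area/s = 31.94/17 ≈ 1.87882

r = 1.879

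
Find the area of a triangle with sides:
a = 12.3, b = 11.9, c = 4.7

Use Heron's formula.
s = (12.3 + 11.9 + 4.7)/2 = 28.9/2 = 14.45
s − a = 2.15, s − b = 2.55, s − c = 9.75
s(s−a)(s−b)(s−c) = 14.45·2.15·2.55·9.75 ≈ 772.416
Area = √772.416 ≈ 27.7924

Area = 27.79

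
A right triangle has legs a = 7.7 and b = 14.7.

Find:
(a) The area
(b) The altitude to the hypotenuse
(a) The legs are perpendicular, so Area = ½·a·b = ½·7.7·14.7 = ½·113.19 = 56.595
(b) Hypotenuse c = √(a² + b²) = √(59.29 + 216.09) = √275.38 ≈ 16.5946
    Area = ½·c·h_c  ⇒  h_c = 2·Area/c = 113.19/16.5946 ≈ 6.8209

Area = 56.595, h_c = 6.821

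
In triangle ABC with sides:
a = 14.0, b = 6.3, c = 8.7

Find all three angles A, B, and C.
Law of cosines for each angle (a² = 196, b² = 39.69, c² = 75.69):
cos(A) = (b² + c² − a²)/(2bc) = (39.69 + 75.69 − 196)/(2·6.3·8.7) = -80.62/109.62 ≈ -0.73545  ⇒  A ≈ 137.345°
cos(B) = (a² + c² − b²)/(2ac) = (196 + 75.69 − 39.69)/(2·14.0·8.7) = 232/243.6 ≈ 0.952381  ⇒  B ≈ 17.7528°
cos(C) = (a² + b² − c²)/(2ab) = (196 + 39.69 − 75.69)/(2·14.0·6.3) = 160/176.4 ≈ 0.907029  ⇒  C ≈ 24.902°
Check: A + B + C ≈ 180°

A = 137.3°, B = 17.75°, C = 24.9°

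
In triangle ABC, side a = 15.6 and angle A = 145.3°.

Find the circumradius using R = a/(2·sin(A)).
R = a/(2·sin(A)) = 15.6/(2·sin(145.3°))
sin(145.3°) ≈ 0.56928
R ≈ 15.6/(2·0.56928) = 15.6/1.13856 ≈ 13.7015

R = 13.7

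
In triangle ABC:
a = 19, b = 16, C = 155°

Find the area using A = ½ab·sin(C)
A = ½·a·b·sin(C) = ½·19·16·sin(155°)
sin(155°) ≈ 0.422618
A ≈ ½·304·0.422618 = 152·0.422618 ≈ 64.238

Area = 64.24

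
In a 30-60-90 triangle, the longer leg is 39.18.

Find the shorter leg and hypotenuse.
In a 30-60-90 triangle the sides are in ratio 1 : √3 : 2, so short leg = long leg/√3 and hypotenuse = 2·(short leg).
Short leg = 39.18/√3 ≈ 39.18/1.73205 ≈ 22.6206
Hypotenuse = 2·22.6206 ≈ 45.2412

Short leg = 22.62, Hypotenuse = 45.24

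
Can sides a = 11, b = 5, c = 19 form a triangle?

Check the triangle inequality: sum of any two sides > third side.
a + b vs c: 11 + 5 = 16 ≤ 19  ✗
a + c vs b: 11 + 19 = 30 > 5  ✓
b + c vs a: 5 + 19 = 24 > 11  ✓

No: 11 + 5 = 16 is not > 19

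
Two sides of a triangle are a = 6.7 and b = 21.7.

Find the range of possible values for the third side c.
Triangle inequality: |a − b| < c < a + b
|a − b| = |6.7 − 21.7| = 15
a + b = 6.7 + 21.7 = 28.4

15 < c < 28.4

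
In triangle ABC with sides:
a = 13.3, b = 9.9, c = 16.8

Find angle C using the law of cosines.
c² = a² + b² − 2ab·cos(C)  ⇒  cos(C) = (a² + b² − c²)/(2ab)
cos(C) = (13.3² + 9.9² − 16.8²)/(2·13.3·9.9) = (176.89 + 98.01 − 282.24)/263.34 = -7.34/263.34 ≈ -0.0278727
C = arccos(-0.0278727) ≈ 91.5972°

C = 91.6°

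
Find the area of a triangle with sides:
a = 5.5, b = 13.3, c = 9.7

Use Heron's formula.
s = (5.5 + 13.3 + 9.7)/2 = 28.5/2 = 14.25
s − a = 8.75, s − b = 0.95, s − c = 4.55
s(s−a)(s−b)(s−c) = 14.25·8.75·0.95·4.55 ≈ 538.962
Area = √538.962 ≈ 23.2155

Area = 23.22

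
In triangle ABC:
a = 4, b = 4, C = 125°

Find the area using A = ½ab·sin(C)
A = ½·a·b·sin(C) = ½·4·4·sin(125°)
sin(125°) ≈ 0.819152
A ≈ ½·16·0.819152 = 8·0.819152 ≈ 6.55322

Area = 6.553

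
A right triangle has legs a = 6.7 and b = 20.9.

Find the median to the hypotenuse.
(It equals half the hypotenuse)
Hypotenuse c = √(a² + b²) = √(44.89 + 436.81) = √481.7 ≈ 21.9477
Median to hypotenuse = c/2 ≈ 21.9477/2 ≈ 10.9738

Median = 10.97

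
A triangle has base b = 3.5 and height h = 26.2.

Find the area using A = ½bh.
A = ½·b·h = ½·3.5·26.2 = ½·91.7 = 45.85

Area = 45.85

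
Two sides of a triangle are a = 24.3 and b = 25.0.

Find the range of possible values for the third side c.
Triangle inequality: |a − b| < c < a + b
|a − b| = |24.3 − 25.0| = 0.7
a + b = 24.3 + 25.0 = 49.3

0.7 < c < 49.3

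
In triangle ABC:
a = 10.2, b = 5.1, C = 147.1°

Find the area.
Two sides and the included angle (SAS): A = ½·a·b·sin(C) = ½·10.2·5.1·sin(147.1°)
sin(147.1°) ≈ 0.543174
A ≈ ½·52.02·0.543174 = 26.01·0.543174 ≈ 14.128

Area = 14.13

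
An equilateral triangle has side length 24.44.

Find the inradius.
r = Area/s with s the semi-perimeter.
Area = (√3/4)·24.44² = (√3/4)·597.3136 ≈ 0.433013·597.3136 ≈ 258.644
s = 3·24.44/2 = 36.66
r ≈ 258.644/36.66 ≈ 7.05522
(Equivalently r = side/(2√3) = 24.44/3.4641 ≈ 7.05522.)

r = 7.055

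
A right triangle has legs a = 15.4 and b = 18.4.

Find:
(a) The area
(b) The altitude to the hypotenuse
(a) The legs are perpendicular, so Area = ½·a·b = ½·15.4·18.4 = ½·283.36 = 141.68
(b) Hypotenuse c = √(a² + b²) = √(237.16 + 338.56) = √575.72 ≈ 23.9942
    Area = ½·c·h_c  ⇒  h_c = 2·Area/c = 283.36/23.9942 ≈ 11.8095

Area = 141.68, h_c = 11.81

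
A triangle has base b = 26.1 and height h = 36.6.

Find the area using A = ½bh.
A = ½·b·h = ½·26.1·36.6 = ½·955.26 = 477.63

Area = 477.63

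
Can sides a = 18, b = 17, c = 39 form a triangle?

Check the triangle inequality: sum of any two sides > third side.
a + b vs c: 18 + 17 = 35 ≤ 39  ✗
a + c vs b: 18 + 39 = 57 > 17  ✓
b + c vs a: 17 + 39 = 56 > 18  ✓

No: 18 + 17 = 35 is not > 39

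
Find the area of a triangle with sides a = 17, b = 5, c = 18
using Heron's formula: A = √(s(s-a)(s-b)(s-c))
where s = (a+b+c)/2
s = (17 + 5 + 18)/2 = 40/2 = 20
s − a = 3, s − b = 15, s − c = 2
s(s−a)(s−b)(s−c) = 20·3·15·2 = 1800
Area = √1800 ≈ 42.4264

s = 20.0, Area = 42.43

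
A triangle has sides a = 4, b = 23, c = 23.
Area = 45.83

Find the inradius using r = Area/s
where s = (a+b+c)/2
s = (4 + 23 + 23)/2 = 50/2 = 25
r = Area/s = 45.83/25 ≈ 1.8332

r = 1.833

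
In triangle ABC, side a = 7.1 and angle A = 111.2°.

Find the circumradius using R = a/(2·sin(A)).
R = a/(2·sin(A)) = 7.1/(2·sin(111.2°))
sin(111.2°) ≈ 0.932324
R ≈ 7.1/(2·0.932324) = 7.1/1.86465 ≈ 3.80769

R = 3.808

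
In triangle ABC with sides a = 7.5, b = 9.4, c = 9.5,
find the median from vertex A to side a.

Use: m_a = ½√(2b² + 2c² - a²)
m_a = ½√(2·9.4² + 2·9.5² − 7.5²) = ½√(2·88.36 + 2·90.25 − 56.25) = ½√(176.72 + 180.5 − 56.25) = ½√300.97
√300.97 ≈ 17.3485, so m_a ≈ 8.67424

m_a = 8.674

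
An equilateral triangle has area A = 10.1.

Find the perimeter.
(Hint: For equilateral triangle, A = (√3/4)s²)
A = (√3/4)s²  ⇒  s² = 4A/√3 = 4·10.1/√3 = 40.4/1.73205 ≈ 23.325
s ≈ √23.325 ≈ 4.82959
Perimeter = 3s ≈ 3·4.82959 ≈ 14.4888

Perimeter = 14.49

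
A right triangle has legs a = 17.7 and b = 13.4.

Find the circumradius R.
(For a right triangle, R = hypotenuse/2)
Hypotenuse c = √(a² + b²) = √(313.29 + 179.56) = √492.85 ≈ 22.2002
R = c/2 ≈ 22.2002/2 ≈ 11.1001

R = 11.1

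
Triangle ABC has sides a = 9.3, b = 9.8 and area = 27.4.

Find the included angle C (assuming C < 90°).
Area = ½·a·b·sin(C)  ⇒  sin(C) = 2·Area/(a·b) = 2·27.4/(9.3·9.8) = 54.8/91.14 ≈ 0.601273
C = arcsin(0.601273) ≈ 36.9611° (taking the acute solution since C < 90°)

C = 36.96°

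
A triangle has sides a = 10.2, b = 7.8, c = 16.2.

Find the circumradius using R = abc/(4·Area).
First find the area with Heron's formula.
s = (10.2 + 7.8 + 16.2)/2 = 17.1
Area = √(s(s−a)(s−b)(s−c)) = √(17.1·6.9·9.3·0.9) ≈ √987.576 ≈ 31.4257
abc = 10.2·7.8·16.2 = 1288.872
R = abc/(4·Area) ≈ 1288.872/(4·31.4257) = 1288.872/125.703 ≈ 10.2533

R = 10.25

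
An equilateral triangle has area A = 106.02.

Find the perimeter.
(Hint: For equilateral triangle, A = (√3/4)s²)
A = (√3/4)s²  ⇒  s² = 4A/√3 = 4·106.02/√3 = 424.08/1.73205 ≈ 244.843
s ≈ √244.843 ≈ 15.6475
Perimeter = 3s ≈ 3·15.6475 ≈ 46.9424

Perimeter = 46.94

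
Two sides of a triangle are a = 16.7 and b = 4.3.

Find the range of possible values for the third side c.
Triangle inequality: |a − b| < c < a + b
|a − b| = |16.7 − 4.3| = 12.4
a + b = 16.7 + 4.3 = 21

12.4 < c < 21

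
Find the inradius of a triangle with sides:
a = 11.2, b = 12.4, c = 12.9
r = Area/s where s is the semi-perimeter.
s = (11.2 + 12.4 + 12.9)/2 = 36.5/2 = 18.25
Area = √(s(s−a)(s−b)(s−c)) = √(18.25·7.05·5.85·5.35) ≈ √4026.81 ≈ 63.4572
r ≈ 63.4572/18.25 ≈ 3.47711

r = 3.477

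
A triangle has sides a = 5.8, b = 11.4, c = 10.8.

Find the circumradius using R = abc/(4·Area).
First find the area with Heron's formula.
s = (5.8 + 11.4 + 10.8)/2 = 14
Area = √(s(s−a)(s−b)(s−c)) = √(14·8.2·2.6·3.2) ≈ √955.136 ≈ 30.9053
abc = 5.8·11.4·10.8 = 714.096
R = abc/(4·Area) ≈ 714.096/(4·30.9053) = 714.096/123.621 ≈ 5.77649

R = 5.776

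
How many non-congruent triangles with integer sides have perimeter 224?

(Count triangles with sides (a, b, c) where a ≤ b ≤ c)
Let a ≤ b ≤ c with a + b + c = 224. The only binding inequality is a + b > c, i.e. 224 − c > c, so c < 224/2; and c ≥ 224/3 since c is the largest side.
So 75 ≤ c ≤ 111. For each c, b runs from ⌈(224 − c)/2⌉ up to c (then a = 224 − b − c satisfies 1 ≤ a ≤ b automatically), giving c − ⌈(224 − c)/2⌉ + 1 choices.
Summing over c: 1 + 3 + 4 + 6 + … + 54 + 55  (37 terms, c = 75, …, 111) = 1045
Check (closed form: nearest integer to p²/48 for even p, (p+3)²/48 for odd p): 224²/48 = 50176/48 ≈ 1045.33 → 1045

1045 triangles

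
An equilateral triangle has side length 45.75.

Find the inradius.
r = Area/s with s the semi-perimeter.
Area = (√3/4)·45.75² = (√3/4)·2093.0625 ≈ 0.433013·2093.0625 ≈ 906.323
s = 3·45.75/2 = 68.625
r ≈ 906.323/68.625 ≈ 13.2069
(Equivalently r = side/(2√3) = 45.75/3.4641 ≈ 13.2069.)

r = 13.21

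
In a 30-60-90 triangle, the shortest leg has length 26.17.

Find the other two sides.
In a 30-60-90 triangle the sides are in ratio 1 : √3 : 2 (short leg : long leg : hypotenuse).
Long leg = 26.17·√3 ≈ 26.17·1.73205 ≈ 45.3278
Hypotenuse = 2·26.17 = 52.34

Long leg = 26.17√3 = 45.33, Hypotenuse = 52.34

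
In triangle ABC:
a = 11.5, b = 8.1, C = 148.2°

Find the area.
Two sides and the included angle (SAS): A = ½·a·b·sin(C) = ½·11.5·8.1·sin(148.2°)
sin(148.2°) ≈ 0.526956
A ≈ ½·93.15·0.526956 = 46.575·0.526956 ≈ 24.543

Area = 24.54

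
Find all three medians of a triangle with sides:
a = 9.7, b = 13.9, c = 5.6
Median formula: m_a = ½√(2b² + 2c² − a²) (and cyclically). a² = 94.09, b² = 193.21, c² = 31.36.
m_a = ½√(2·193.21 + 2·31.36 − 94.09) = ½√355.05 ≈ ½·18.8428 ≈ 9.42139
m_b = ½√(2·94.09 + 2·31.36 − 193.21) = ½√57.69 ≈ ½·7.59539 ≈ 3.7977
m_c = ½√(2·94.09 + 2·193.21 − 31.36) = ½√543.24 ≈ ½·23.3075 ≈ 11.6538

m_a = 9.421, m_b = 3.798, m_c = 11.65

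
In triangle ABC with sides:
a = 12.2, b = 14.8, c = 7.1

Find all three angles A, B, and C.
Law of cosines for each angle (a² = 148.84, b² = 219.04, c² = 50.41):
cos(A) = (b² + c² − a²)/(2bc) = (219.04 + 50.41 − 148.84)/(2·14.8·7.1) = 120.61/210.16 ≈ 0.573896  ⇒  A ≈ 54.9776°
cos(B) = (a² + c² − b²)/(2ac) = (148.84 + 50.41 − 219.04)/(2·12.2·7.1) = -19.79/173.24 ≈ -0.114235  ⇒  B ≈ 96.5595°
cos(C) = (a² + b² − c²)/(2ab) = (148.84 + 219.04 − 50.41)/(2·12.2·14.8) = 317.47/361.12 ≈ 0.879126  ⇒  C ≈ 28.4629°
Check: A + B + C ≈ 180°

A = 54.98°, B = 96.56°, C = 28.46°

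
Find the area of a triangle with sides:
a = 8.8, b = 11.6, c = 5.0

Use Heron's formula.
s = (8.8 + 11.6 + 5.0)/2 = 25.4/2 = 12.7
s − a = 3.9, s − b = 1.1, s − c = 7.7
s(s−a)(s−b)(s−c) = 12.7·3.9·1.1·7.7 ≈ 419.519
Area = √419.519 ≈ 20.4822

Area = 20.48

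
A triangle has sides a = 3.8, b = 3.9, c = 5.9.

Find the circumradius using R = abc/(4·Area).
First find the area with Heron's formula.
s = (3.8 + 3.9 + 5.9)/2 = 6.8
Area = √(s(s−a)(s−b)(s−c)) = √(6.8·3·2.9·0.9) ≈ √53.244 ≈ 7.29685
abc = 3.8·3.9·5.9 = 87.438
R = abc/(4·Area) ≈ 87.438/(4·7.29685) = 87.438/29.1874 ≈ 2.99575

R = 2.996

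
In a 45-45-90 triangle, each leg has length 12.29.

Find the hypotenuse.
In a 45-45-90 triangle the sides are in ratio 1 : 1 : √2, so hypotenuse = leg·√2.
Hypotenuse = 12.29·√2 ≈ 12.29·1.41421 ≈ 17.3807

Hypotenuse = 12.29√2 = 17.38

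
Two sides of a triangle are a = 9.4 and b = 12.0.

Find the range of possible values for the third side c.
Triangle inequality: |a − b| < c < a + b
|a − b| = |9.4 − 12.0| = 2.6
a + b = 9.4 + 12.0 = 21.4

2.6 < c < 21.4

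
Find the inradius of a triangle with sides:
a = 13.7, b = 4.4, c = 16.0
r = Area/s where s is the semi-perimeter.
s = (13.7 + 4.4 + 16.0)/2 = 34.1/2 = 17.05
Area = √(s(s−a)(s−b)(s−c)) = √(17.05·3.35·12.65·1.05) ≈ √758.663 ≈ 27.5438
r ≈ 27.5438/17.05 ≈ 1.61547

r = 1.615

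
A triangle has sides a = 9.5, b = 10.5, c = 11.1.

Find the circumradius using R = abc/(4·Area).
First find the area with Heron's formula.
s = (9.5 + 10.5 + 11.1)/2 = 15.55
Area = √(s(s−a)(s−b)(s−c)) = √(15.55·6.05·5.05·4.45) ≈ √2114.16 ≈ 45.98
abc = 9.5·10.5·11.1 = 1107.225
R = abc/(4·Area) ≈ 1107.225/(4·45.98) = 1107.225/183.92 ≈ 6.02015

R = 6.02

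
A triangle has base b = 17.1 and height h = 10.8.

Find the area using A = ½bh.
A = ½·b·h = ½·17.1·10.8 = ½·184.68 = 92.34

Area = 92.34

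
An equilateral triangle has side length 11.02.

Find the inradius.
r = Area/s with s the semi-perimeter.
Area = (√3/4)·11.02² = (√3/4)·121.4404 ≈ 0.433013·121.4404 ≈ 52.5852
s = 3·11.02/2 = 16.53
r ≈ 52.5852/16.53 ≈ 3.1812
(Equivalently r = side/(2√3) = 11.02/3.4641 ≈ 3.1812.)

r = 3.181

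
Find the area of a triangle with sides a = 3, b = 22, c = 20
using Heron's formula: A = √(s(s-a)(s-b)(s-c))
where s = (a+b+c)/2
s = (3 + 22 + 20)/2 = 45/2 = 22.5
s − a = 19.5, s − b = 0.5, s − c = 2.5
s(s−a)(s−b)(s−c) = 22.5·19.5·0.5·2.5 = 548.4375
Area = √548.4375 ≈ 23.4187

s = 22.5, Area = 23.42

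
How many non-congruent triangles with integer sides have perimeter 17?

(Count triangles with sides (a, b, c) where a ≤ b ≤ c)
Let a ≤ b ≤ c with a + b + c = 17. The only binding inequality is a + b > c, i.e. 17 − c > c, so c < 17/2; and c ≥ 17/3 since c is the largest side.
So 6 ≤ c ≤ 8. For each c, b runs from ⌈(17 − c)/2⌉ up to c (then a = 17 − b − c satisfies 1 ≤ a ≤ b automatically), giving c − ⌈(17 − c)/2⌉ + 1 choices.
Summing over c: 1 + 3 + 4 = 8
Check (closed form: nearest integer to p²/48 for even p, (p+3)²/48 for odd p): (17+3)²/48 = 20²/48 = 400/48 ≈ 8.33 → 8

8 triangles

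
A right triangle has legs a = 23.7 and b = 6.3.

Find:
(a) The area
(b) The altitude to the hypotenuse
(a) The legs are perpendicular, so Area = ½·a·b = ½·23.7·6.3 = ½·149.31 = 74.655
(b) Hypotenuse c = √(a² + b²) = √(561.69 + 39.69) = √601.38 ≈ 24.5231
    Area = ½·c·h_c  ⇒  h_c = 2·Area/c = 149.31/24.5231 ≈ 6.08856

Area = 74.655, h_c = 6.089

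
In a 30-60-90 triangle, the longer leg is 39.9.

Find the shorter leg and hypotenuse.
In a 30-60-90 triangle the sides are in ratio 1 : √3 : 2, so short leg = long leg/√3 and hypotenuse = 2·(short leg).
Short leg = 39.9/√3 ≈ 39.9/1.73205 ≈ 23.0363
Hypotenuse = 2·23.0363 ≈ 46.0726

Short leg = 23.04, Hypotenuse = 46.07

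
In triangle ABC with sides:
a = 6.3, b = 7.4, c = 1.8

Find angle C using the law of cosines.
c² = a² + b² − 2ab·cos(C)  ⇒  cos(C) = (a² + b² − c²)/(2ab)
cos(C) = (6.3² + 7.4² − 1.8²)/(2·6.3·7.4) = (39.69 + 54.76 − 3.24)/93.24 = 91.21/93.24 ≈ 0.978228
C = arccos(0.978228) ≈ 11.9778°

C = 11.98°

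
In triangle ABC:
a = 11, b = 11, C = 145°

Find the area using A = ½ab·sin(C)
A = ½·a·b·sin(C) = ½·11·11·sin(145°)
sin(145°) ≈ 0.573576
A ≈ ½·121·0.573576 = 60.5·0.573576 ≈ 34.7014

Area = 34.7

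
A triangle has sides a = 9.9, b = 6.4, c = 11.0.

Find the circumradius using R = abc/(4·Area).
First find the area with Heron's formula.
s = (9.9 + 6.4 + 11.0)/2 = 13.65
Area = √(s(s−a)(s−b)(s−c)) = √(13.65·3.75·7.25·2.65) ≈ √983.44 ≈ 31.3598
abc = 9.9·6.4·11.0 = 696.96
R = abc/(4·Area) ≈ 696.96/(4·31.3598) = 696.96/125.439 ≈ 5.55615

R = 5.556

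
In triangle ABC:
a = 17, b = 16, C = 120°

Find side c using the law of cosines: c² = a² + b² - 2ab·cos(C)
c² = 17² + 16² − 2·17·16·cos(120°)
cos(120°) ≈ -0.5
c² ≈ 289 + 256 − 544·(-0.5) ≈ 545 + 272 ≈ 817
c ≈ √817 ≈ 28.5832

c = 28.58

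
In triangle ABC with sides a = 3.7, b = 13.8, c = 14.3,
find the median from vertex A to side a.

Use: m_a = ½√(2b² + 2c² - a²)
m_a = ½√(2·13.8² + 2·14.3² − 3.7²) = ½√(2·190.44 + 2·204.49 − 13.69) = ½√(380.88 + 408.98 − 13.69) = ½√776.17
√776.17 ≈ 27.8598, so m_a ≈ 13.9299

m_a = 13.93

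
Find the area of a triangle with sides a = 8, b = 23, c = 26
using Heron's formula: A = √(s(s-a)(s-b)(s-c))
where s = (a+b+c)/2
s = (8 + 23 + 26)/2 = 57/2 = 28.5
s − a = 20.5, s − b = 5.5, s − c = 2.5
s(s−a)(s−b)(s−c) = 28.5·20.5·5.5·2.5 = 8033.4375
Area = √8033.4375 ≈ 89.6294

s = 28.5, Area = 89.63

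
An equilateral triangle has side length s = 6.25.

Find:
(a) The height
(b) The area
(a) The height splits the triangle into two 30-60-90 halves: h = s·√3/2 = 6.25·1.73205/2 ≈ 10.8253/2 ≈ 5.41266
(b) Area = (√3/4)·s² = (√3/4)·6.25² = (√3/4)·39.0625 ≈ 0.433013·39.0625 ≈ 16.9146

Height = 5.413, Area = 16.91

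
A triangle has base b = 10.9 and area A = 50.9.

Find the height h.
A = ½·b·h  ⇒  h = 2A/b = 2·50.9/10.9 = 101.8/10.9 ≈ 9.33945

h = 9.339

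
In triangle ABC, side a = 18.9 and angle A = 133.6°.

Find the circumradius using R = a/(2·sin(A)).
R = a/(2·sin(A)) = 18.9/(2·sin(133.6°))
sin(133.6°) ≈ 0.724172
R ≈ 18.9/(2·0.724172) = 18.9/1.44834 ≈ 13.0494

R = 13.05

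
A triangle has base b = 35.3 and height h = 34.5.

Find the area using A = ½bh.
A = ½·b·h = ½·35.3·34.5 = ½·1217.85 = 608.925

Area = 608.925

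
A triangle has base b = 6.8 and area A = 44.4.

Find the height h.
A = ½·b·h  ⇒  h = 2A/b = 2·44.4/6.8 = 88.8/6.8 ≈ 13.0588

h = 13.06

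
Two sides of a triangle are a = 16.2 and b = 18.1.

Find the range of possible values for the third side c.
Triangle inequality: |a − b| < c < a + b
|a − b| = |16.2 − 18.1| = 1.9
a + b = 16.2 + 18.1 = 34.3

1.9 < c < 34.3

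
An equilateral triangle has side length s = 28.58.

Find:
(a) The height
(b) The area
(a) The height splits the triangle into two 30-60-90 halves: h = s·√3/2 = 28.58·1.73205/2 ≈ 49.502/2 ≈ 24.751
(b) Area = (√3/4)·s² = (√3/4)·28.58² = (√3/4)·816.8164 ≈ 0.433013·816.8164 ≈ 353.692

Height = 24.75, Area = 353.7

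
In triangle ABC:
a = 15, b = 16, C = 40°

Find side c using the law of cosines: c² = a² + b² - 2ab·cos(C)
c² = 15² + 16² − 2·15·16·cos(40°)
cos(40°) ≈ 0.766044
c² ≈ 225 + 256 − 480·(0.766044) ≈ 481 − 367.701 ≈ 113.299
c ≈ √113.299 ≈ 10.6442

c = 10.64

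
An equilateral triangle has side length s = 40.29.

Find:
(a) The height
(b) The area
(a) The height splits the triangle into two 30-60-90 halves: h = s·√3/2 = 40.29·1.73205/2 ≈ 69.7843/2 ≈ 34.8922
(b) Area = (√3/4)·s² = (√3/4)·40.29² = (√3/4)·1623.2841 ≈ 0.433013·1623.2841 ≈ 702.903

Height = 34.89, Area = 702.9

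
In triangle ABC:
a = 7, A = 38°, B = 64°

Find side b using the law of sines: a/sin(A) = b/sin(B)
a/sin(A) = b/sin(B)  ⇒  b = a·sin(B)/sin(A) = 7·sin(64°)/sin(38°)
sin(64°) ≈ 0.898794, sin(38°) ≈ 0.615661
b ≈ 7·0.898794/0.615661 ≈ 6.29156/0.615661 ≈ 10.2192

b = 10.22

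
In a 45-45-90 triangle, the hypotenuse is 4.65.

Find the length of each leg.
In a 45-45-90 triangle hypotenuse = leg·√2, so leg = hypotenuse/√2.
Leg = 4.65/√2 ≈ 4.65/1.41421 ≈ 3.28805

Each leg = 3.288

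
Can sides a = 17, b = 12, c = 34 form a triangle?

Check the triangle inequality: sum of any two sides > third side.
a + b vs c: 17 + 12 = 29 ≤ 34  ✗
a + c vs b: 17 + 34 = 51 > 12  ✓
b + c vs a: 12 + 34 = 46 > 17  ✓

No: 17 + 12 = 29 is not > 34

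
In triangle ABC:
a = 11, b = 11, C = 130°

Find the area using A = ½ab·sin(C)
A = ½·a·b·sin(C) = ½·11·11·sin(130°)
sin(130°) ≈ 0.766044
A ≈ ½·121·0.766044 = 60.5·0.766044 ≈ 46.3457

Area = 46.35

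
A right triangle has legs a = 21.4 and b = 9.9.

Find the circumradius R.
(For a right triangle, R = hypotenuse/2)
Hypotenuse c = √(a² + b²) = √(457.96 + 98.01) = √555.97 ≈ 23.579
R = c/2 ≈ 23.579/2 ≈ 11.7895

R = 11.79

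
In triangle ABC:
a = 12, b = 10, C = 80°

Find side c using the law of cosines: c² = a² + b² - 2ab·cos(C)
c² = 12² + 10² − 2·12·10·cos(80°)
cos(80°) ≈ 0.173648
c² ≈ 144 + 100 − 240·(0.173648) ≈ 244 − 41.6756 ≈ 202.324
c ≈ √202.324 ≈ 14.2241

c = 14.22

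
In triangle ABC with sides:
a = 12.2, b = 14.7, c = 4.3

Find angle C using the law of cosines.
c² = a² + b² − 2ab·cos(C)  ⇒  cos(C) = (a² + b² − c²)/(2ab)
cos(C) = (12.2² + 14.7² − 4.3²)/(2·12.2·14.7) = (148.84 + 216.09 − 18.49)/358.68 = 346.44/358.68 ≈ 0.965875
C = arccos(0.965875) ≈ 15.0113°

C = 15.01°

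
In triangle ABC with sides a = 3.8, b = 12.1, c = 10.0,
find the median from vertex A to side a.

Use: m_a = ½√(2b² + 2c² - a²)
m_a = ½√(2·12.1² + 2·10.0² − 3.8²) = ½√(2·146.41 + 2·100 − 14.44) = ½√(292.82 + 200 − 14.44) = ½√478.38
√478.38 ≈ 21.8719, so m_a ≈ 10.9359

m_a = 10.94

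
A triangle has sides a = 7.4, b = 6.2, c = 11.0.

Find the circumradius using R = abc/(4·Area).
First find the area with Heron's formula.
s = (7.4 + 6.2 + 11.0)/2 = 12.3
Area = √(s(s−a)(s−b)(s−c)) = √(12.3·4.9·6.1·1.3) ≈ √477.941 ≈ 21.8619
abc = 7.4·6.2·11.0 = 504.68
R = abc/(4·Area) ≈ 504.68/(4·21.8619) = 504.68/87.4475 ≈ 5.77124

R = 5.771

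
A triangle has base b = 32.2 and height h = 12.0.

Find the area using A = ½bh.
A = ½·b·h = ½·32.2·12.0 = ½·386.4 = 193.2

Area = 193.2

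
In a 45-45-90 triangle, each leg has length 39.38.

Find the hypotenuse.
In a 45-45-90 triangle the sides are in ratio 1 : 1 : √2, so hypotenuse = leg·√2.
Hypotenuse = 39.38·√2 ≈ 39.38·1.41421 ≈ 55.6917

Hypotenuse = 39.38√2 = 55.69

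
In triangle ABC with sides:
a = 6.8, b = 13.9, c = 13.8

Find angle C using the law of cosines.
c² = a² + b² − 2ab·cos(C)  ⇒  cos(C) = (a² + b² − c²)/(2ab)
cos(C) = (6.8² + 13.9² − 13.8²)/(2·6.8·13.9) = (46.24 + 193.21 − 190.44)/189.04 = 49.01/189.04 ≈ 0.259257
C = arccos(0.259257) ≈ 74.974°

C = 74.97°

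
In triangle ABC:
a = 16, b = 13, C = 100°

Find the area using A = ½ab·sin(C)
A = ½·a·b·sin(C) = ½·16·13·sin(100°)
sin(100°) ≈ 0.984808
A ≈ ½·208·0.984808 = 104·0.984808 ≈ 102.42

Area = 102.4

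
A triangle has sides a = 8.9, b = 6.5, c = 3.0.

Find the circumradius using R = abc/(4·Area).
First find the area with Heron's formula.
s = (8.9 + 6.5 + 3.0)/2 = 9.2
Area = √(s(s−a)(s−b)(s−c)) = √(9.2·0.3·2.7·6.2) ≈ √46.2024 ≈ 6.79723
abc = 8.9·6.5·3.0 = 173.55
R = abc/(4·Area) ≈ 173.55/(4·6.79723) = 173.55/27.1889 ≈ 6.38311

R = 6.383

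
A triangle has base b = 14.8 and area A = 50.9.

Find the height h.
A = ½·b·h  ⇒  h = 2A/b = 2·50.9/14.8 = 101.8/14.8 ≈ 6.87838

h = 6.878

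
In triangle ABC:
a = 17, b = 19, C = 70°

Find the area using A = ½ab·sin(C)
A = ½·a·b·sin(C) = ½·17·19·sin(70°)
sin(70°) ≈ 0.939693
A ≈ ½·323·0.939693 = 161.5·0.939693 ≈ 151.76

Area = 151.8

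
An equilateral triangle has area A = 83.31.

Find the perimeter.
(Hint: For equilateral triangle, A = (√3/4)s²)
A = (√3/4)s²  ⇒  s² = 4A/√3 = 4·83.31/√3 = 333.24/1.73205 ≈ 192.396
s ≈ √192.396 ≈ 13.8707
Perimeter = 3s ≈ 3·13.8707 ≈ 41.6121

Perimeter = 41.61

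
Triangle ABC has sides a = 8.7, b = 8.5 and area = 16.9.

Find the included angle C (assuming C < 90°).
Area = ½·a·b·sin(C)  ⇒  sin(C) = 2·Area/(a·b) = 2·16.9/(8.7·8.5) = 33.8/73.95 ≈ 0.457066
C = arcsin(0.457066) ≈ 27.1979° (taking the acute solution since C < 90°)

C = 27.2°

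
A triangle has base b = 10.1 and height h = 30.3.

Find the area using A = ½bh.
A = ½·b·h = ½·10.1·30.3 = ½·306.03 = 153.015

Area = 153.015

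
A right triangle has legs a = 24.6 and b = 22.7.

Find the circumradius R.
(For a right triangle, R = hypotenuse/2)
Hypotenuse c = √(a² + b²) = √(605.16 + 515.29) = √1120.45 ≈ 33.4731
R = c/2 ≈ 33.4731/2 ≈ 16.7366

R = 16.74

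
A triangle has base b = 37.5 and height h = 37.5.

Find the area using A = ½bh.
A = ½·b·h = ½·37.5·37.5 = ½·1406.25 = 703.125

Area = 703.125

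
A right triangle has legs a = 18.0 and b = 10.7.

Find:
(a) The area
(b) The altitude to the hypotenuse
(a) The legs are perpendicular, so Area = ½·a·b = ½·18.0·10.7 = ½·192.6 = 96.3
(b) Hypotenuse c = √(a² + b²) = √(324 + 114.49) = √438.49 ≈ 20.9402
    Area = ½·c·h_c  ⇒  h_c = 2·Area/c = 192.6/20.9402 ≈ 9.19764

Area = 96.3, h_c = 9.198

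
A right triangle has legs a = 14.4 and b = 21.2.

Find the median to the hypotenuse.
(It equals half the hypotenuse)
Hypotenuse c = √(a² + b²) = √(207.36 + 449.44) = √656.8 ≈ 25.6281
Median to hypotenuse = c/2 ≈ 25.6281/2 ≈ 12.8141

Median = 12.81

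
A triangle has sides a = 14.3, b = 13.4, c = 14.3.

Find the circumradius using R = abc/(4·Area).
First find the area with Heron's formula.
s = (14.3 + 13.4 + 14.3)/2 = 21
Area = √(s(s−a)(s−b)(s−c)) = √(21·6.7·7.6·6.7) ≈ √7164.44 ≈ 84.643
abc = 14.3·13.4·14.3 = 2740.166
R = abc/(4·Area) ≈ 2740.166/(4·84.643) = 2740.166/338.572 ≈ 8.0933

R = 8.093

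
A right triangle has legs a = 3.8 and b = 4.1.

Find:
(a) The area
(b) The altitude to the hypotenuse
(a) The legs are perpendicular, so Area = ½·a·b = ½·3.8·4.1 = ½·15.58 = 7.79
(b) Hypotenuse c = √(a² + b²) = √(14.44 + 16.81) = √31.25 ≈ 5.59017
    Area = ½·c·h_c  ⇒  h_c = 2·Area/c = 15.58/5.59017 ≈ 2.78704

Area = 7.79, h_c = 2.787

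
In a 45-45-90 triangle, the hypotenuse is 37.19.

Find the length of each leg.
In a 45-45-90 triangle hypotenuse = leg·√2, so leg = hypotenuse/√2.
Leg = 37.19/√2 ≈ 37.19/1.41421 ≈ 26.2973

Each leg = 26.3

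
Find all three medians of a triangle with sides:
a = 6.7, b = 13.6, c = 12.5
Median formula: m_a = ½√(2b² + 2c² − a²) (and cyclically). a² = 44.89, b² = 184.96, c² = 156.25.
m_a = ½√(2·184.96 + 2·156.25 − 44.89) = ½√637.53 ≈ ½·25.2494 ≈ 12.6247
m_b = ½√(2·44.89 + 2·156.25 − 184.96) = ½√217.32 ≈ ½·14.7418 ≈ 7.37089
m_c = ½√(2·44.89 + 2·184.96 − 156.25) = ½√303.45 ≈ ½·17.4198 ≈ 8.70991

m_a = 12.62, m_b = 7.371, m_c = 8.71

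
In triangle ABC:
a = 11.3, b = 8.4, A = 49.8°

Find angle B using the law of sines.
a/sin(A) = b/sin(B)  ⇒  sin(B) = b·sin(A)/a = 8.4·sin(49.8°)/11.3
sin(49.8°) ≈ 0.763796
sin(B) ≈ 8.4·0.763796/11.3 ≈ 6.41589/11.3 ≈ 0.567778
B = arcsin(0.567778) ≈ 34.5954°
(Since b ≤ a we need B ≤ A, so the obtuse alternative 180° − 34.5954° ≈ 145.405° is rejected.)

B = 34.6°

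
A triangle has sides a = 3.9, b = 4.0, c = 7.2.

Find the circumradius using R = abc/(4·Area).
First find the area with Heron's formula.
s = (3.9 + 4.0 + 7.2)/2 = 7.55
Area = √(s(s−a)(s−b)(s−c)) = √(7.55·3.65·3.55·0.35) ≈ √34.2402 ≈ 5.85151
abc = 3.9·4.0·7.2 = 112.32
R = abc/(4·Area) ≈ 112.32/(4·5.85151) = 112.32/23.406 ≈ 4.79876

R = 4.799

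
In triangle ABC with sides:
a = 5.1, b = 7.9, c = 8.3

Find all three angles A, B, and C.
Law of cosines for each angle (a² = 26.01, b² = 62.41, c² = 68.89):
cos(A) = (b² + c² − a²)/(2bc) = (62.41 + 68.89 − 26.01)/(2·7.9·8.3) = 105.29/131.14 ≈ 0.802882  ⇒  A ≈ 36.5938°
cos(B) = (a² + c² − b²)/(2ac) = (26.01 + 68.89 − 62.41)/(2·5.1·8.3) = 32.49/84.66 ≈ 0.38377  ⇒  B ≈ 67.4326°
cos(C) = (a² + b² − c²)/(2ab) = (26.01 + 62.41 − 68.89)/(2·5.1·7.9) = 19.53/80.58 ≈ 0.242368  ⇒  C ≈ 75.9737°
Check: A + B + C ≈ 180°

A = 36.59°, B = 67.43°, C = 75.97°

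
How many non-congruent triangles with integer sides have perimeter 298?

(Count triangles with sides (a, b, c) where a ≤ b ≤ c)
Let a ≤ b ≤ c with a + b + c = 298. The only binding inequality is a + b > c, i.e. 298 − c > c, so c < 298/2; and c ≥ 298/3 since c is the largest side.
So 100 ≤ c ≤ 148. For each c, b runs from ⌈(298 − c)/2⌉ up to c (then a = 298 − b − c satisfies 1 ≤ a ≤ b automatically), giving c − ⌈(298 − c)/2⌉ + 1 choices.
Summing over c: 2 + 3 + 5 + 6 + … + 72 + 74  (49 terms, c = 100, …, 148) = 1850
Check (closed form: nearest integer to p²/48 for even p, (p+3)²/48 for odd p): 298²/48 = 88804/48 ≈ 1850.08 → 1850

1850 triangles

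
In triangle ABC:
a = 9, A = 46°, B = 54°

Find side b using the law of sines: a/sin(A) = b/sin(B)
a/sin(A) = b/sin(B)  ⇒  b = a·sin(B)/sin(A) = 9·sin(54°)/sin(46°)
sin(54°) ≈ 0.809017, sin(46°) ≈ 0.71934
b ≈ 9·0.809017/0.71934 ≈ 7.28115/0.71934 ≈ 10.122

b = 10.12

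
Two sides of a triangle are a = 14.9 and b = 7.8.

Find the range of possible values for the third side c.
Triangle inequality: |a − b| < c < a + b
|a − b| = |14.9 − 7.8| = 7.1
a + b = 14.9 + 7.8 = 22.7

7.1 < c < 22.7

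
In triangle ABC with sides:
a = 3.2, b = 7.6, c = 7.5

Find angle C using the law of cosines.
c² = a² + b² − 2ab·cos(C)  ⇒  cos(C) = (a² + b² − c²)/(2ab)
cos(C) = (3.2² + 7.6² − 7.5²)/(2·3.2·7.6) = (10.24 + 57.76 − 56.25)/48.64 = 11.75/48.64 ≈ 0.241571
C = arccos(0.241571) ≈ 76.0207°

C = 76.02°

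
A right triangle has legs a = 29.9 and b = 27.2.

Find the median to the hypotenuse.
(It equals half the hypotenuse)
Hypotenuse c = √(a² + b²) = √(894.01 + 739.84) = √1633.85 ≈ 40.4209
Median to hypotenuse = c/2 ≈ 40.4209/2 ≈ 20.2105

Median = 20.21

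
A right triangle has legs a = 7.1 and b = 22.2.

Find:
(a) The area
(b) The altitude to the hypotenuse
(a) The legs are perpendicular, so Area = ½·a·b = ½·7.1·22.2 = ½·157.62 = 78.81
(b) Hypotenuse c = √(a² + b²) = √(50.41 + 492.84) = √543.25 ≈ 23.3077
    Area = ½·c·h_c  ⇒  h_c = 2·Area/c = 157.62/23.3077 ≈ 6.76257

Area = 78.81, h_c = 6.763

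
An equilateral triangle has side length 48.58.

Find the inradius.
r = Area/s with s the semi-perimeter.
Area = (√3/4)·48.58² = (√3/4)·2360.0164 ≈ 0.433013·2360.0164 ≈ 1021.92
s = 3·48.58/2 = 72.87
r ≈ 1021.92/72.87 ≈ 14.0238
(Equivalently r = side/(2√3) = 48.58/3.4641 ≈ 14.0238.)

r = 14.02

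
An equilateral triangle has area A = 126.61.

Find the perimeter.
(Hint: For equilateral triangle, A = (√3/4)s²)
A = (√3/4)s²  ⇒  s² = 4A/√3 = 4·126.61/√3 = 506.44/1.73205 ≈ 292.393
s ≈ √292.393 ≈ 17.0995
Perimeter = 3s ≈ 3·17.0995 ≈ 51.2985

Perimeter = 51.3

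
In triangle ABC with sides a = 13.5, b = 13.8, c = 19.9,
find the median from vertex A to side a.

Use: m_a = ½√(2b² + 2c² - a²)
m_a = ½√(2·13.8² + 2·19.9² − 13.5²) = ½√(2·190.44 + 2·396.01 − 182.25) = ½√(380.88 + 792.02 − 182.25) = ½√990.65
√990.65 ≈ 31.4746, so m_a ≈ 15.7373

m_a = 15.74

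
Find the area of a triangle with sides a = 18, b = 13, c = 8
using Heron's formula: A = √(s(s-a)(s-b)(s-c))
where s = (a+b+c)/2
s = (18 + 13 + 8)/2 = 39/2 = 19.5
s − a = 1.5, s − b = 6.5, s − c = 11.5
s(s−a)(s−b)(s−c) = 19.5·1.5·6.5·11.5 = 2186.4375
Area = √2186.4375 ≈ 46.7594

s = 19.5, Area = 46.76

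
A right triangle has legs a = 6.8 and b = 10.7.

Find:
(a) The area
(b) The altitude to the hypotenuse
(a) The legs are perpendicular, so Area = ½·a·b = ½·6.8·10.7 = ½·72.76 = 36.38
(b) Hypotenuse c = √(a² + b²) = √(46.24 + 114.49) = √160.73 ≈ 12.6779
    Area = ½·c·h_c  ⇒  h_c = 2·Area/c = 72.76/12.6779 ≈ 5.73911

Area = 36.38, h_c = 5.739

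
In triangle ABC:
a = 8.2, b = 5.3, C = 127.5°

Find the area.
Two sides and the included angle (SAS): A = ½·a·b·sin(C) = ½·8.2·5.3·sin(127.5°)
sin(127.5°) ≈ 0.793353
A ≈ ½·43.46·0.793353 = 21.73·0.793353 ≈ 17.2396

Area = 17.24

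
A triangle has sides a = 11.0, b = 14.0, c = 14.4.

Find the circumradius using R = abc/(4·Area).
First find the area with Heron's formula.
s = (11.0 + 14.0 + 14.4)/2 = 19.7
Area = √(s(s−a)(s−b)(s−c)) = √(19.7·8.7·5.7·5.3) ≈ √5177.69 ≈ 71.9562
abc = 11.0·14.0·14.4 = 2217.6
R = abc/(4·Area) ≈ 2217.6/(4·71.9562) = 2217.6/287.825 ≈ 7.70469

R = 7.705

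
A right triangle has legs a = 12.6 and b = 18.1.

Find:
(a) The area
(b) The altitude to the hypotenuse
(a) The legs are perpendicular, so Area = ½·a·b = ½·12.6·18.1 = ½·228.06 = 114.03
(b) Hypotenuse c = √(a² + b²) = √(158.76 + 327.61) = √486.37 ≈ 22.0538
    Area = ½·c·h_c  ⇒  h_c = 2·Area/c = 228.06/22.0538 ≈ 10.3411

Area = 114.03, h_c = 10.34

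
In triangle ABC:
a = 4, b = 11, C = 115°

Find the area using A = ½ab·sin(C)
A = ½·a·b·sin(C) = ½·4·11·sin(115°)
sin(115°) ≈ 0.906308
A ≈ ½·44·0.906308 = 22·0.906308 ≈ 19.9388

Area = 19.94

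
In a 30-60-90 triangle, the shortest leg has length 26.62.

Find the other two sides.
In a 30-60-90 triangle the sides are in ratio 1 : √3 : 2 (short leg : long leg : hypotenuse).
Long leg = 26.62·√3 ≈ 26.62·1.73205 ≈ 46.1072
Hypotenuse = 2·26.62 = 53.24

Long leg = 26.62√3 = 46.11, Hypotenuse = 53.24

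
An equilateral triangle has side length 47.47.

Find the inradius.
r = Area/s with s the semi-perimeter.
Area = (√3/4)·47.47² = (√3/4)·2253.4009 ≈ 0.433013·2253.4009 ≈ 975.751
s = 3·47.47/2 = 71.205
r ≈ 975.751/71.205 ≈ 13.7034
(Equivalently r = side/(2√3) = 47.47/3.4641 ≈ 13.7034.)

r = 13.7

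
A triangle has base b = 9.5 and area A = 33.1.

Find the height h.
A = ½·b·h  ⇒  h = 2A/b = 2·33.1/9.5 = 66.2/9.5 ≈ 6.96842

h = 6.968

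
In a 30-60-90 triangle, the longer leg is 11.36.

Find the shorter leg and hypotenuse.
In a 30-60-90 triangle the sides are in ratio 1 : √3 : 2, so short leg = long leg/√3 and hypotenuse = 2·(short leg).
Short leg = 11.36/√3 ≈ 11.36/1.73205 ≈ 6.5587
Hypotenuse = 2·6.5587 ≈ 13.1174

Short leg = 6.559, Hypotenuse = 13.12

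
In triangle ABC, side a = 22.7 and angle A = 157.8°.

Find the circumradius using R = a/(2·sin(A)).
R = a/(2·sin(A)) = 22.7/(2·sin(157.8°))
sin(157.8°) ≈ 0.377841
R ≈ 22.7/(2·0.377841) = 22.7/0.755682 ≈ 30.0391

R = 30.04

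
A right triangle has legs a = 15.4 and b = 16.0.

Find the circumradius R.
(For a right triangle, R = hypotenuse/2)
Hypotenuse c = √(a² + b²) = √(237.16 + 256) = √493.16 ≈ 22.2072
R = c/2 ≈ 22.2072/2 ≈ 11.1036

R = 11.1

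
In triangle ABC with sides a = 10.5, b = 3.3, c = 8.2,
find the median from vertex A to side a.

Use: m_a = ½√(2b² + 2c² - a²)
m_a = ½√(2·3.3² + 2·8.2² − 10.5²) = ½√(2·10.89 + 2·67.24 − 110.25) = ½√(21.78 + 134.48 − 110.25) = ½√46.01
√46.01 ≈ 6.78307, so m_a ≈ 3.39153

m_a = 3.392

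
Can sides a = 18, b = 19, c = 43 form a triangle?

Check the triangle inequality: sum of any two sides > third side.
a + b vs c: 18 + 19 = 37 ≤ 43  ✗
a + c vs b: 18 + 43 = 61 > 19  ✓
b + c vs a: 19 + 43 = 62 > 18  ✓

No: 18 + 19 = 37 is not > 43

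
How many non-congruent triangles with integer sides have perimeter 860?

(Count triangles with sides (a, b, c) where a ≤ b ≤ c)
Let a ≤ b ≤ c with a + b + c = 860. The only binding inequality is a + b > c, i.e. 860 − c > c, so c < 860/2; and c ≥ 860/3 since c is the largest side.
So 287 ≤ c ≤ 429. For each c, b runs from ⌈(860 − c)/2⌉ up to c (then a = 860 − b − c satisfies 1 ≤ a ≤ b automatically), giving c − ⌈(860 − c)/2⌉ + 1 choices.
Summing over c: 1 + 3 + 4 + 6 + … + 213 + 214  (143 terms, c = 287, …, 429) = 15408
Check (closed form: nearest integer to p²/48 for even p, (p+3)²/48 for odd p): 860²/48 = 739600/48 ≈ 15408.33 → 15408

15408 triangles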